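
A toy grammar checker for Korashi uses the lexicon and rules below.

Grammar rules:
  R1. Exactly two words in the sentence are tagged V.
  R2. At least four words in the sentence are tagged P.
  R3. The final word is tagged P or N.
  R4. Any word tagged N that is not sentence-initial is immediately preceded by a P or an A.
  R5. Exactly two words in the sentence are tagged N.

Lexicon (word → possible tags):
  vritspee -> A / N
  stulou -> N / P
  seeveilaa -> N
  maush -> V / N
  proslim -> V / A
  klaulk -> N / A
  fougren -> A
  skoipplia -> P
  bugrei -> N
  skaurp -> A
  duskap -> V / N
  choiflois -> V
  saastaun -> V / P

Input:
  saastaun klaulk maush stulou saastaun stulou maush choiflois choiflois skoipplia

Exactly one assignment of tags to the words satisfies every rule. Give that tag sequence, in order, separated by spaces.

P A N P P P N V V P

Candidates per position — 1:saastaun {V,P}; 2:klaulk {N,A}; 3:maush {V,N}; 4:stulou {N,P}; 5:saastaun {V,P}; 6:stulou {N,P}; 7:maush {V,N}; 8:choiflois {V}; 9:choiflois {V}; 10:skoipplia {P}.
Word 1 cannot be V — rule 1 would then fail for every completion. It is P.
Word 3 cannot be V — rule 1 would then fail for every completion. It is N.
Word 4 cannot be N — rule 4 would then fail for every completion. It is P.
Word 5 cannot be V — rule 1 would then fail for every completion. It is P.
Word 7 cannot be V — rule 1 would then fail for every completion. It is N.
Word 2 cannot be N — rule 4 would then fail for every completion. It is A.
Word 6 cannot be N — rule 4 would then fail for every completion. It is P.
So the tagging must be: P A N P P P N V V P.
Rule-by-rule: rule 1 ok; rule 2 ok; rule 3 ok; rule 4 ok; rule 5 ok.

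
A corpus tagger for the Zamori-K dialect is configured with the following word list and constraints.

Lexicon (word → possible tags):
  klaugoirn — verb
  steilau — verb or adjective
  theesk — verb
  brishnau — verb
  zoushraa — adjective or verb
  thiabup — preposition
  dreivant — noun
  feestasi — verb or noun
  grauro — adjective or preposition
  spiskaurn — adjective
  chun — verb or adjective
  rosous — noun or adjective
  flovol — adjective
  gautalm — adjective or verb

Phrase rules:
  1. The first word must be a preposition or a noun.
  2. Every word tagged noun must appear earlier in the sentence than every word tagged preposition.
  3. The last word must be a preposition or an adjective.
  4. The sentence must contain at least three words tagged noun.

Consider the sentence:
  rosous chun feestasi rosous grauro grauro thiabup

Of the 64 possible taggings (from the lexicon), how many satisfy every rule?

Candidates per position — 1:rosous {noun,adjective}; 2:chun {verb,adjective}; 3:feestasi {verb,noun}; 4:rosous {noun,adjective}; 5:grauro {adjective,preposition}; 6:grauro {adjective,preposition}; 7:thiabup {preposition}.
There are 64 candidate sequences in total.
Checking each against the rules leaves 8 sequences.
Count = 8.

8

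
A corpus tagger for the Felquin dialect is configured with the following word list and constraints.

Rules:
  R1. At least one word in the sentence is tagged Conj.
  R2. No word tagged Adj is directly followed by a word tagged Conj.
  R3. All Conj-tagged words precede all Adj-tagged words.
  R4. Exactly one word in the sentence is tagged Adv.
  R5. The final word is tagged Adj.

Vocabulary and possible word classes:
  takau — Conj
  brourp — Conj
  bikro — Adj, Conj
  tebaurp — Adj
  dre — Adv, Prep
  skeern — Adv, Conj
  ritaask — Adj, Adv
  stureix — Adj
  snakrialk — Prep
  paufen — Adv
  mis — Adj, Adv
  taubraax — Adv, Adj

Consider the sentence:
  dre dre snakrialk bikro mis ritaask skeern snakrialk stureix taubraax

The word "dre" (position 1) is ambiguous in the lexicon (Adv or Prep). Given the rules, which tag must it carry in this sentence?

Candidates per position — 1:dre {Adv,Prep}; 2:dre {Adv,Prep}; 3:snakrialk {Prep}; 4:bikro {Adj,Conj}; 5:mis {Adj,Adv}; 6:ritaask {Adj,Adv}; 7:skeern {Adv,Conj}; 8:snakrialk {Prep}; 9:stureix {Adj}; 10:taubraax {Adv,Adj}.
Position 10: Adv is ruled out by rule 5; that leaves Adj.
Position 1: the remaining choice is settled jointly with positions 2, 4, 5, 6, 7 — only Prep at position 1 is part of a tagging that satisfies every rule.
That leaves exactly one tagging: Prep Prep Prep Conj Adj Adj Adv Prep Adj Adj.
Check: rule 1 satisfied; rule 2 satisfied; rule 3 satisfied; rule 4 satisfied; rule 5 satisfied.

Prep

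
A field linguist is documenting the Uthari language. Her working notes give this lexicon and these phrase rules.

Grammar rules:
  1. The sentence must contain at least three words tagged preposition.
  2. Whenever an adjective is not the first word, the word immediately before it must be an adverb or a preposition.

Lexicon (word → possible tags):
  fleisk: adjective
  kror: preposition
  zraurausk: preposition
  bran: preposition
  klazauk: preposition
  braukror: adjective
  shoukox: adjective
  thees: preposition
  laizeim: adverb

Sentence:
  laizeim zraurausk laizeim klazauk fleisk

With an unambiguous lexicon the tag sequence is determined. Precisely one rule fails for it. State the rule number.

1

Fixed tagging: adverb preposition adverb preposition adjective.
Rule check: R1 fail, R2 pass.
Only rule 1 fails.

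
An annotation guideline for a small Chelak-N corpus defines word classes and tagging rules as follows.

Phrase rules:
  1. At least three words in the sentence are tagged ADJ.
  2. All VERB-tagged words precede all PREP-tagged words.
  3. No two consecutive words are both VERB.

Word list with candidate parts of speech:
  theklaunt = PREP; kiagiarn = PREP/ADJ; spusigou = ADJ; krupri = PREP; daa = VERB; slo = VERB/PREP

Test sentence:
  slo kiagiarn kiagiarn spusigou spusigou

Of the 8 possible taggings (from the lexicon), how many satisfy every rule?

6

Candidates per position — 1:slo {VERB,PREP}; 2:kiagiarn {PREP,ADJ}; 3:kiagiarn {PREP,ADJ}; 4:spusigou {ADJ}; 5:spusigou {ADJ}.
There are 8 candidate sequences in total.
Checking each against the rules leaves 6 sequences.
Count = 6.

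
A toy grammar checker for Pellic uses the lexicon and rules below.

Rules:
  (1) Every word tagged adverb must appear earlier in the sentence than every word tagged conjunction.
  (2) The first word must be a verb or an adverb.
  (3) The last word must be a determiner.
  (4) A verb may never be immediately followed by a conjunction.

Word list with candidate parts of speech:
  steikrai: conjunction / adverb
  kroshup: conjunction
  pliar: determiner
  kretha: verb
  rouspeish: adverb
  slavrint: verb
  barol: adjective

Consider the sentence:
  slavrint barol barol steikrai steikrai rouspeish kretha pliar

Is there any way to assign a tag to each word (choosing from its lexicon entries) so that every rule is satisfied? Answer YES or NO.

Candidates per position — 1:slavrint {verb}; 2:barol {adjective}; 3:barol {adjective}; 4:steikrai {conjunction,adverb}; 5:steikrai {conjunction,adverb}; 6:rouspeish {adverb}; 7:kretha {verb}; 8:pliar {determiner}.
One satisfying assignment: verb adjective adjective adverb adverb adverb verb determiner.
Check: rule 1 ✓; rule 2 ✓; rule 3 ✓; rule 4 ✓.

YES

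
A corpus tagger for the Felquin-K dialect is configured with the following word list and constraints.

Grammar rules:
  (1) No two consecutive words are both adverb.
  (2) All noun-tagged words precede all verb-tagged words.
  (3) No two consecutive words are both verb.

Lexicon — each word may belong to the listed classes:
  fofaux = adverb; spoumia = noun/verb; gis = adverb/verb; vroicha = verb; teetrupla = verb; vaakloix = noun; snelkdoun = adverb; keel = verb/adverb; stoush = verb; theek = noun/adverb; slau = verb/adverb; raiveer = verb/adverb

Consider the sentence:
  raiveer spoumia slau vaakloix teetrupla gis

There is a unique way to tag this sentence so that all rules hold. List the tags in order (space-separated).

Candidates per position — 1:raiveer {verb,adverb}; 2:spoumia {noun,verb}; 3:slau {verb,adverb}; 4:vaakloix {noun}; 5:teetrupla {verb}; 6:gis {adverb,verb}.
Position 1: verb is ruled out by rule 2; that leaves adverb.
Position 2: verb is ruled out by rule 2; that leaves noun.
Position 3: verb is ruled out by rule 2; that leaves adverb.
Position 6: verb is ruled out by rule 3; that leaves adverb.
The unique satisfying tagging is: adverb noun adverb noun verb adverb.
Checking: rule 1 ok; rule 2 ok; rule 3 ok.

adverb noun adverb noun verb adverb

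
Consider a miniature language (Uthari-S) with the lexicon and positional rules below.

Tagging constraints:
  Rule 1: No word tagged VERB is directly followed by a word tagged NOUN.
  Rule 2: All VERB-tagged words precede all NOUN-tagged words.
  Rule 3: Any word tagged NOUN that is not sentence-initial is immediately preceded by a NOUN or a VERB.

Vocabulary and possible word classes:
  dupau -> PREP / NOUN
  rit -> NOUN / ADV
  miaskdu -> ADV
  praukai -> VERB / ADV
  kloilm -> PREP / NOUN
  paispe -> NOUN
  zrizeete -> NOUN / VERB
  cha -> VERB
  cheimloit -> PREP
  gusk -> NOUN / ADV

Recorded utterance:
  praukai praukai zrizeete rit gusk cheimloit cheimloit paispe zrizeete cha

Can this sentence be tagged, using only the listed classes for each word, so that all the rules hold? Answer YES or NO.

Candidates per position — 1:praukai {VERB,ADV}; 2:praukai {VERB,ADV}; 3:zrizeete {NOUN,VERB}; 4:rit {NOUN,ADV}; 5:gusk {NOUN,ADV}; 6:cheimloit {PREP}; 7:cheimloit {PREP}; 8:paispe {NOUN}; 9:zrizeete {NOUN,VERB}; 10:cha {VERB}.
Rule 2 cannot be satisfied by any choice of tags from the lexicon.
So there is no consistent tagging.

NO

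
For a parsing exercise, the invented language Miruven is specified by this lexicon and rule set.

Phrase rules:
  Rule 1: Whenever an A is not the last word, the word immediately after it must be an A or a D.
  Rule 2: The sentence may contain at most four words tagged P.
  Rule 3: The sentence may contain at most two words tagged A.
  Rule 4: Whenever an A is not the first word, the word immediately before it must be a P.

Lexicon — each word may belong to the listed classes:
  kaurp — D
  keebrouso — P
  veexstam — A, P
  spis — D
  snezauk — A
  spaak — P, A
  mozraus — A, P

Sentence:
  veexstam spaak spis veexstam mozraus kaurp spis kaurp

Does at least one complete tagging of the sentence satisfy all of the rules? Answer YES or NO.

Candidates per position — 1:veexstam {A,P}; 2:spaak {P,A}; 3:spis {D}; 4:veexstam {A,P}; 5:mozraus {A,P}; 6:kaurp {D}; 7:spis {D}; 8:kaurp {D}.
One satisfying assignment: P P D P A D D D.
Verifying each rule — rule 1 ✓; rule 2 ✓; rule 3 ✓; rule 4 ✓.

YES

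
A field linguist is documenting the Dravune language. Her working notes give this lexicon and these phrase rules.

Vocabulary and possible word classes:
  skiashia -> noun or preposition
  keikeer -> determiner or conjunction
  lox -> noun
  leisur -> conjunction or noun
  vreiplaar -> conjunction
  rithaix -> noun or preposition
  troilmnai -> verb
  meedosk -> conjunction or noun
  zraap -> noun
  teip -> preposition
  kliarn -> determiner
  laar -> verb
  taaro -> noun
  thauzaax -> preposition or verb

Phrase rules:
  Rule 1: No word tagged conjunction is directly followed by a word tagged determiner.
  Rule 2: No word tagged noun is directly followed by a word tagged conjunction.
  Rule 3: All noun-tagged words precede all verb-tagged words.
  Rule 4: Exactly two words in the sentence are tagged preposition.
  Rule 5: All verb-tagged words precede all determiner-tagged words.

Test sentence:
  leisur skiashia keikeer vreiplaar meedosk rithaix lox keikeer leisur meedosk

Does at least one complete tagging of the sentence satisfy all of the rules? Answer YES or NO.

Candidates per position — 1:leisur {conjunction,noun}; 2:skiashia {noun,preposition}; 3:keikeer {determiner,conjunction}; 4:vreiplaar {conjunction}; 5:meedosk {conjunction,noun}; 6:rithaix {noun,preposition}; 7:lox {noun}; 8:keikeer {determiner,conjunction}; 9:leisur {conjunction,noun}; 10:meedosk {conjunction,noun}.
One satisfying assignment: conjunction preposition determiner conjunction noun preposition noun determiner conjunction conjunction.
Check: rule 1 ✓; rule 2 ✓; rule 3 ✓; rule 4 ✓; rule 5 ✓.

YES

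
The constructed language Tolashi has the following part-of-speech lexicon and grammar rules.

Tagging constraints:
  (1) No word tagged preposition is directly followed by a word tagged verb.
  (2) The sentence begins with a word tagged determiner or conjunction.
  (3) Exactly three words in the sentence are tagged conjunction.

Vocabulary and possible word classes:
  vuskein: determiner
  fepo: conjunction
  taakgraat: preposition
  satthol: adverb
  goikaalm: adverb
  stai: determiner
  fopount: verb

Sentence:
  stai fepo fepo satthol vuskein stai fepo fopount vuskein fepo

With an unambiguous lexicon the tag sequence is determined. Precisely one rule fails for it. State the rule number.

Fixed tagging: determiner conjunction conjunction adverb determiner determiner conjunction verb determiner conjunction.
Rule check: R1 ok, R2 ok, R3 fails.
Only rule 3 fails.

3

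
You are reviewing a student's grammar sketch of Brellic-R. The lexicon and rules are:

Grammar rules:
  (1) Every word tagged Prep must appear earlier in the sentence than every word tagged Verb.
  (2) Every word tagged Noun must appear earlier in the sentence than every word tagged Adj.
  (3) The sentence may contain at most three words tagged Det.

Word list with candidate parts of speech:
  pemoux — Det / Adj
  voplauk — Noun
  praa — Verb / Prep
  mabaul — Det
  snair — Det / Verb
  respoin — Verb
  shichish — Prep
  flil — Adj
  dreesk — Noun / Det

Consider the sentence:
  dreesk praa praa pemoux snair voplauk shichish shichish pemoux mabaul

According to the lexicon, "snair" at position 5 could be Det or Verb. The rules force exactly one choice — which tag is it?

Candidates per position — 1:dreesk {Noun,Det}; 2:praa {Verb,Prep}; 3:praa {Verb,Prep}; 4:pemoux {Det,Adj}; 5:snair {Det,Verb}; 6:voplauk {Noun}; 7:shichish {Prep}; 8:shichish {Prep}; 9:pemoux {Det,Adj}; 10:mabaul {Det}.
If word 2 were Verb, no tagging could satisfy rule 1; so word 2 is Prep.
If word 3 were Verb, no tagging could satisfy rule 1; so word 3 is Prep.
If word 4 were Adj, no tagging could satisfy rule 2; so word 4 is Det.
If word 5 were Verb, no tagging could satisfy rule 1; so word 5 is Det.
If word 9 were Det, no tagging could satisfy rule 3; so word 9 is Adj.
If word 1 were Det, no tagging could satisfy rule 3; so word 1 is Noun.
The unique satisfying tagging is: Noun Prep Prep Det Det Noun Prep Prep Adj Det.
Check: rule 1 holds; rule 2 holds; rule 3 holds.

Det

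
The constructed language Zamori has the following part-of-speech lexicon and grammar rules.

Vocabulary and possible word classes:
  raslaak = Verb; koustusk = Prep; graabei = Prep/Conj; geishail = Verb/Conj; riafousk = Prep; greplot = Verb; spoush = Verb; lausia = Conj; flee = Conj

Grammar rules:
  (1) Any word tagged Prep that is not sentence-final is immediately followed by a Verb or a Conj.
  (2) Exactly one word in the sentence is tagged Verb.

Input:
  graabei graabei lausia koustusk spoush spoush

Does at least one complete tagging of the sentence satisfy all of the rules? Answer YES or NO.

Candidates per position — 1:graabei {Prep,Conj}; 2:graabei {Prep,Conj}; 3:lausia {Conj}; 4:koustusk {Prep}; 5:spoush {Verb}; 6:spoush {Verb}.
Rule 2 cannot be satisfied by any choice of tags from the lexicon.
So there is no consistent tagging.

NO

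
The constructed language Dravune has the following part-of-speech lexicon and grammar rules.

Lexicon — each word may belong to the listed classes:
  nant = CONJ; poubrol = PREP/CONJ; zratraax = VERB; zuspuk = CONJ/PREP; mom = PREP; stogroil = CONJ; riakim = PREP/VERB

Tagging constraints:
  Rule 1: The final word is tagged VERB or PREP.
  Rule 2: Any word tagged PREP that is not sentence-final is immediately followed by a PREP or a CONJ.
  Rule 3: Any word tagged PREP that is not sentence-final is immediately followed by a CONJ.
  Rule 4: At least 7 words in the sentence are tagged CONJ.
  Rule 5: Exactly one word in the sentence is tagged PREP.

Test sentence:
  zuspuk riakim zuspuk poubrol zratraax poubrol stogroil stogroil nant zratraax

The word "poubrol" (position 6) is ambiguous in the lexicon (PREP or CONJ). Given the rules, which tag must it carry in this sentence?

CONJ

Candidates per position — 1:zuspuk {CONJ,PREP}; 2:riakim {PREP,VERB}; 3:zuspuk {CONJ,PREP}; 4:poubrol {PREP,CONJ}; 5:zratraax {VERB}; 6:poubrol {PREP,CONJ}; 7:stogroil {CONJ}; 8:stogroil {CONJ}; 9:nant {CONJ}; 10:zratraax {VERB}.
Position 1: PREP is ruled out by rule 3; that leaves CONJ.
Position 3: PREP is ruled out by rule 4; that leaves CONJ.
Position 4: PREP is ruled out by rule 2; that leaves CONJ.
Position 6: PREP is ruled out by rule 4; that leaves CONJ.
Position 2: VERB is ruled out by rule 5; that leaves PREP.
The only consistent sequence is: CONJ PREP CONJ CONJ VERB CONJ CONJ CONJ CONJ VERB.
Check: rule 1 holds; rule 2 holds; rule 3 holds; rule 4 holds; rule 5 holds.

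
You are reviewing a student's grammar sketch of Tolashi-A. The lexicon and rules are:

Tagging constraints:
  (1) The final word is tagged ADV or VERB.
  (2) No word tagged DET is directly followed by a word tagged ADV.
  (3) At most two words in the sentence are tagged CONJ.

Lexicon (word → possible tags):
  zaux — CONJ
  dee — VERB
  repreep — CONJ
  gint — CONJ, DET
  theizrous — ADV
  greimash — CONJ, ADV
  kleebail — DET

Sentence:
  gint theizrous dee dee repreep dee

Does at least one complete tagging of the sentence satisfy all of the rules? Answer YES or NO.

Candidates per position — 1:gint {CONJ,DET}; 2:theizrous {ADV}; 3:dee {VERB}; 4:dee {VERB}; 5:repreep {CONJ}; 6:dee {VERB}.
One satisfying assignment: CONJ ADV VERB VERB CONJ VERB.
Verifying each rule — rule 1 ok; rule 2 ok; rule 3 ok.

YES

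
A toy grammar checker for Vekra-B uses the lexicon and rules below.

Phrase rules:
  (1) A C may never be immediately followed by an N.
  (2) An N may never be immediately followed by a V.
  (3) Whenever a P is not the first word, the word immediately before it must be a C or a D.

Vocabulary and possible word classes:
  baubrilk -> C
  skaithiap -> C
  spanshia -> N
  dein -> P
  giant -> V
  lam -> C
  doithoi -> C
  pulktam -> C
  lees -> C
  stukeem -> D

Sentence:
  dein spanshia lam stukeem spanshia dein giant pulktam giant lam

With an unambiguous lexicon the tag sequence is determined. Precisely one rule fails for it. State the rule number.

Fixed tagging: P N C D N P V C V C.
Applying the rules: R1 holds, R2 holds, R3 violated.
Only rule 3 fails.

3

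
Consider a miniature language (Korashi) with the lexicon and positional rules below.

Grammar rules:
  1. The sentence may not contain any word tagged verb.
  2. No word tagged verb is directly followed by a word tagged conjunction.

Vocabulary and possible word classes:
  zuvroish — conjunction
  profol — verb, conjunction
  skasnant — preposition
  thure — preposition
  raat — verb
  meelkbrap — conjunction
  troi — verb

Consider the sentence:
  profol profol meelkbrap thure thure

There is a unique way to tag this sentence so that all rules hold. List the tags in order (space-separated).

Candidates per position — 1:profol {verb,conjunction}; 2:profol {verb,conjunction}; 3:meelkbrap {conjunction}; 4:thure {preposition}; 5:thure {preposition}.
Position 1: tagging it verb would leave rule 1 unsatisfiable, so it must be conjunction.
Position 2: tagging it verb would leave rule 1 unsatisfiable, so it must be conjunction.
So the tagging must be: conjunction conjunction conjunction preposition preposition.
Checking: rule 1 holds; rule 2 holds.

conjunction conjunction conjunction preposition preposition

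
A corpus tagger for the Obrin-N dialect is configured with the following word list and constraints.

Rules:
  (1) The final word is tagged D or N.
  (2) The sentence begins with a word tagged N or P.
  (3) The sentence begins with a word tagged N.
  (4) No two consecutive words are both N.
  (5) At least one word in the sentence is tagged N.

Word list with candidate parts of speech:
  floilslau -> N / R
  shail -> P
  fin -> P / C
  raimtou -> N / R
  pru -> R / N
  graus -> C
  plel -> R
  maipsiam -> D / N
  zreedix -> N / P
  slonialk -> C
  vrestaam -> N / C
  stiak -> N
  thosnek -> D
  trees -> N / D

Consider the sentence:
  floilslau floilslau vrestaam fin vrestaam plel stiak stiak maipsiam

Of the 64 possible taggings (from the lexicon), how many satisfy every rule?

0

Candidates per position — 1:floilslau {N,R}; 2:floilslau {N,R}; 3:vrestaam {N,C}; 4:fin {P,C}; 5:vrestaam {N,C}; 6:plel {R}; 7:stiak {N}; 8:stiak {N}; 9:maipsiam {D,N}.
There are 64 candidate sequences in total.
Rule 4 cannot be satisfied by any choice of tags from the lexicon.
So there is no consistent tagging.
Count = 0.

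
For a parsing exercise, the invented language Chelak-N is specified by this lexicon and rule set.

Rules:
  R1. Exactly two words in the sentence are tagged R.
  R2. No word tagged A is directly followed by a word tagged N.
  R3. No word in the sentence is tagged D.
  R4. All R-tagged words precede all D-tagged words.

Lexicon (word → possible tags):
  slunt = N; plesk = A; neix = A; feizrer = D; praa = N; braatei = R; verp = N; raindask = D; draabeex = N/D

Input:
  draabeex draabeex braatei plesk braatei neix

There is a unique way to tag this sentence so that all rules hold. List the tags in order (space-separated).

Candidates per position — 1:draabeex {N,D}; 2:draabeex {N,D}; 3:braatei {R}; 4:plesk {A}; 5:braatei {R}; 6:neix {A}.
If word 1 were D, no tagging could satisfy rule 3; so word 1 is N.
If word 2 were D, no tagging could satisfy rule 3; so word 2 is N.
So the tagging must be: N N R A R A.
Check: rule 1 ok; rule 2 ok; rule 3 ok; rule 4 ok.

N N R A R A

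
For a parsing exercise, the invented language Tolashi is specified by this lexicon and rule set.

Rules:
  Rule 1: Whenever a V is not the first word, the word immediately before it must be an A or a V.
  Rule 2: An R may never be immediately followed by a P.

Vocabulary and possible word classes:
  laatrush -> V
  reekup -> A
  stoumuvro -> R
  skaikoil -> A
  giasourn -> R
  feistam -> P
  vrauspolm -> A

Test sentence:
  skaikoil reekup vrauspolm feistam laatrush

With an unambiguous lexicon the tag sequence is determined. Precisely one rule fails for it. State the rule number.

1

Fixed tagging: A A A P V.
Checking each rule: R1 fail, R2 pass.
Only rule 1 fails.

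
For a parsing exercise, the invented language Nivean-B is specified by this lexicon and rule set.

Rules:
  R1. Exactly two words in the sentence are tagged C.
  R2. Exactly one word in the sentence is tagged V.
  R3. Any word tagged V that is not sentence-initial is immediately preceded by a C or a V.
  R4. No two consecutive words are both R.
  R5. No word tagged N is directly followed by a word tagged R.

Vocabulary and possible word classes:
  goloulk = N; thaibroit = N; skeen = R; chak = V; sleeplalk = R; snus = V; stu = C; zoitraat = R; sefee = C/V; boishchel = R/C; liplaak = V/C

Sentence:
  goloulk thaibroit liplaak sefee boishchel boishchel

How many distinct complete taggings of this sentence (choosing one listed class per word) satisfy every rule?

2

Candidates per position — 1:goloulk {N}; 2:thaibroit {N}; 3:liplaak {V,C}; 4:sefee {C,V}; 5:boishchel {R,C}; 6:boishchel {R,C}.
There are 16 candidate sequences in total.
The sequences that satisfy every rule: N N C V R C; N N C V C R.
Count = 2.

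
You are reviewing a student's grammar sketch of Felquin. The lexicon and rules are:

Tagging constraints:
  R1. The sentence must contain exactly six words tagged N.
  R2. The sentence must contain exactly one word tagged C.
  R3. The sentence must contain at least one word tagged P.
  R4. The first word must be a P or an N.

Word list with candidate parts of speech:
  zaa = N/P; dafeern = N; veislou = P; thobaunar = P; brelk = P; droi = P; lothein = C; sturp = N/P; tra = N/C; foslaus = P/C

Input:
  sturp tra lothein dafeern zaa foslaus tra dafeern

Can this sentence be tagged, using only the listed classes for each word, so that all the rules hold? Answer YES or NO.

Candidates per position — 1:sturp {N,P}; 2:tra {N,C}; 3:lothein {C}; 4:dafeern {N}; 5:zaa {N,P}; 6:foslaus {P,C}; 7:tra {N,C}; 8:dafeern {N}.
One satisfying assignment: N N C N N P N N.
Verifying each rule — rule 1 holds; rule 2 holds; rule 3 holds; rule 4 holds.

YES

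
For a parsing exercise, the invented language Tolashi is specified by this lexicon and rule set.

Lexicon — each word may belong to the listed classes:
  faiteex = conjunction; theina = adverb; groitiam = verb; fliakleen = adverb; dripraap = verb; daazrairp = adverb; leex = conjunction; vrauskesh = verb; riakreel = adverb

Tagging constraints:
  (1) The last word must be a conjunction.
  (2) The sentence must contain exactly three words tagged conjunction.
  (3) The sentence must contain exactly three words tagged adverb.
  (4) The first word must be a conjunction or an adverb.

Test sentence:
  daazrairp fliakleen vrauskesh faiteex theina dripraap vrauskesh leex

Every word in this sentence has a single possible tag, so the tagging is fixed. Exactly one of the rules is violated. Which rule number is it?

2

Fixed tagging: adverb adverb verb conjunction adverb verb verb conjunction.
Rule check: R1 pass, R2 fail, R3 pass, R4 pass.
Only rule 2 fails.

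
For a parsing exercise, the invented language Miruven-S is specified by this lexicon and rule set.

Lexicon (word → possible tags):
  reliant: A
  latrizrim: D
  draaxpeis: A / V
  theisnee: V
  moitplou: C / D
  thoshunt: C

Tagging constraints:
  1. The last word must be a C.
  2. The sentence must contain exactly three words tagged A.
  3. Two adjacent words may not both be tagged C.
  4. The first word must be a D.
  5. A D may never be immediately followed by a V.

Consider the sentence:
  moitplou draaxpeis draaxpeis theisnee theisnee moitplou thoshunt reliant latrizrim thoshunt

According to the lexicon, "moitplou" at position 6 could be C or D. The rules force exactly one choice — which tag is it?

D

Candidates per position — 1:moitplou {C,D}; 2:draaxpeis {A,V}; 3:draaxpeis {A,V}; 4:theisnee {V}; 5:theisnee {V}; 6:moitplou {C,D}; 7:thoshunt {C}; 8:reliant {A}; 9:latrizrim {D}; 10:thoshunt {C}.
At position 1, choosing C makes rule 4 impossible to satisfy; hence D.
At position 2, choosing V makes rule 2 impossible to satisfy; hence A.
At position 3, choosing V makes rule 2 impossible to satisfy; hence A.
At position 6, choosing C makes rule 3 impossible to satisfy; hence D.
That leaves exactly one tagging: D A A V V D C A D C.
Check: rule 1 holds; rule 2 holds; rule 3 holds; rule 4 holds; rule 5 holds.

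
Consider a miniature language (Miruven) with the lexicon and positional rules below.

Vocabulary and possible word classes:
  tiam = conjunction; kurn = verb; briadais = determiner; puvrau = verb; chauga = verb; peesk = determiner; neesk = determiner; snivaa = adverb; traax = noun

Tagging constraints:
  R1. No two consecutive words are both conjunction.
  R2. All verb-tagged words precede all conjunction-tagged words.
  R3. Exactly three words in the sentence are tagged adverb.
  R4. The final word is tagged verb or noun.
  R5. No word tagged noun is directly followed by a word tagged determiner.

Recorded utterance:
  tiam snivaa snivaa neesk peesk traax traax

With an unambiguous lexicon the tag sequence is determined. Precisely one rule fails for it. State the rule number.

Fixed tagging: conjunction adverb adverb determiner determiner noun noun.
Rule check: R1 ok, R2 ok, R3 fails, R4 ok, R5 ok.
Only rule 3 fails.

3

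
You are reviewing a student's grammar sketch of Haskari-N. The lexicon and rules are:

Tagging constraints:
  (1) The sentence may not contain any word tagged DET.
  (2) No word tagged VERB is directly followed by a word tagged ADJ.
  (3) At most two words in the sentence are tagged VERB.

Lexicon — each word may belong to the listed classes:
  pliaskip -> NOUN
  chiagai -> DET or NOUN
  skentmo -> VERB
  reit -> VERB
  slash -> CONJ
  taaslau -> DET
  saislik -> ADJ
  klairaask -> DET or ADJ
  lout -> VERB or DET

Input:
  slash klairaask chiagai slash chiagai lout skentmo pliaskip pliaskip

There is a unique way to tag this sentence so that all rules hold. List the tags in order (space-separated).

CONJ ADJ NOUN CONJ NOUN VERB VERB NOUN NOUN

Candidates per position — 1:slash {CONJ}; 2:klairaask {DET,ADJ}; 3:chiagai {DET,NOUN}; 4:slash {CONJ}; 5:chiagai {DET,NOUN}; 6:lout {VERB,DET}; 7:skentmo {VERB}; 8:pliaskip {NOUN}; 9:pliaskip {NOUN}.
If word 2 were DET, no tagging could satisfy rule 1; so word 2 is ADJ.
If word 3 were DET, no tagging could satisfy rule 1; so word 3 is NOUN.
If word 5 were DET, no tagging could satisfy rule 1; so word 5 is NOUN.
If word 6 were DET, no tagging could satisfy rule 1; so word 6 is VERB.
That leaves exactly one tagging: CONJ ADJ NOUN CONJ NOUN VERB VERB NOUN NOUN.
Checking: rule 1 satisfied; rule 2 satisfied; rule 3 satisfied.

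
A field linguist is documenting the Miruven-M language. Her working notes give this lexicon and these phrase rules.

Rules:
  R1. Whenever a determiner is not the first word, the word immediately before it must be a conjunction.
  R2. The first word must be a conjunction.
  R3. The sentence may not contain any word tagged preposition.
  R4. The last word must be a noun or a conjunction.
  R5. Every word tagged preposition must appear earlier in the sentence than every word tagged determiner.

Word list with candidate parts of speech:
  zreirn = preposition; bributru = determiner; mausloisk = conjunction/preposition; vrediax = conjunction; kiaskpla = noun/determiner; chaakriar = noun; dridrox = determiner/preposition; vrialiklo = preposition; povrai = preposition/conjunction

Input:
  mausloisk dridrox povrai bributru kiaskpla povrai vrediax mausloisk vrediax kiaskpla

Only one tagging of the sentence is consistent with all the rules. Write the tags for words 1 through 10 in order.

conjunction determiner conjunction determiner noun conjunction conjunction conjunction conjunction noun

Candidates per position — 1:mausloisk {conjunction,preposition}; 2:dridrox {determiner,preposition}; 3:povrai {preposition,conjunction}; 4:bributru {determiner}; 5:kiaskpla {noun,determiner}; 6:povrai {preposition,conjunction}; 7:vrediax {conjunction}; 8:mausloisk {conjunction,preposition}; 9:vrediax {conjunction}; 10:kiaskpla {noun,determiner}.
Word 1 cannot be preposition — rule 2 would then fail for every completion. It is conjunction.
Word 2 cannot be preposition — rule 3 would then fail for every completion. It is determiner.
Word 3 cannot be preposition — rule 1 would then fail for every completion. It is conjunction.
Word 5 cannot be determiner — rule 1 would then fail for every completion. It is noun.
Word 6 cannot be preposition — rule 3 would then fail for every completion. It is conjunction.
Word 8 cannot be preposition — rule 3 would then fail for every completion. It is conjunction.
Word 10 cannot be determiner — rule 4 would then fail for every completion. It is noun.
That leaves exactly one tagging: conjunction determiner conjunction determiner noun conjunction conjunction conjunction conjunction noun.
Checking: rule 1 ✓; rule 2 ✓; rule 3 ✓; rule 4 ✓; rule 5 ✓.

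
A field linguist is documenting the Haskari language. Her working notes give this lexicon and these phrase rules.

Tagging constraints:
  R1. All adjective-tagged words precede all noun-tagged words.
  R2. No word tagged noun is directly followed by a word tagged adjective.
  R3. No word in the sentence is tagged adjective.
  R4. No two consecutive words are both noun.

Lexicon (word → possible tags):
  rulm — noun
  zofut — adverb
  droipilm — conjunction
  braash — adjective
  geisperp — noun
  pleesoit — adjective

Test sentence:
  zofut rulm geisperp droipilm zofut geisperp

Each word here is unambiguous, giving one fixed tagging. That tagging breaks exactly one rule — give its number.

4

Fixed tagging: adverb noun noun conjunction adverb noun.
Applying the rules: R1 pass, R2 pass, R3 pass, R4 fail.
Only rule 4 fails.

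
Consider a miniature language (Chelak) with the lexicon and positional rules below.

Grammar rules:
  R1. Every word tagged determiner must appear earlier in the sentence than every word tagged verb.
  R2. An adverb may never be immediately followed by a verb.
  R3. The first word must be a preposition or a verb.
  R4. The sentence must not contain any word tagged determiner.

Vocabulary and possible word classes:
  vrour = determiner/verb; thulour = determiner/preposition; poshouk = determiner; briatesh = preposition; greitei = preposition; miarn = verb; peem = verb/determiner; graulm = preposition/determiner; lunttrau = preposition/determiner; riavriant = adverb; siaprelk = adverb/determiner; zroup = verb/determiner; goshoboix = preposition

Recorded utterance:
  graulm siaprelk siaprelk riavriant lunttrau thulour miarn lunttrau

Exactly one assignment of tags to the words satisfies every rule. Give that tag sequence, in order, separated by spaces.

preposition adverb adverb adverb preposition preposition verb preposition

Candidates per position — 1:graulm {preposition,determiner}; 2:siaprelk {adverb,determiner}; 3:siaprelk {adverb,determiner}; 4:riavriant {adverb}; 5:lunttrau {preposition,determiner}; 6:thulour {determiner,preposition}; 7:miarn {verb}; 8:lunttrau {preposition,determiner}.
Word 1 cannot be determiner — rule 3 would then fail for every completion. It is preposition.
Word 2 cannot be determiner — rule 4 would then fail for every completion. It is adverb.
Word 3 cannot be determiner — rule 4 would then fail for every completion. It is adverb.
Word 5 cannot be determiner — rule 4 would then fail for every completion. It is preposition.
Word 6 cannot be determiner — rule 4 would then fail for every completion. It is preposition.
Word 8 cannot be determiner — rule 1 would then fail for every completion. It is preposition.
The unique satisfying tagging is: preposition adverb adverb adverb preposition preposition verb preposition.
Check: rule 1 satisfied; rule 2 satisfied; rule 3 satisfied; rule 4 satisfied.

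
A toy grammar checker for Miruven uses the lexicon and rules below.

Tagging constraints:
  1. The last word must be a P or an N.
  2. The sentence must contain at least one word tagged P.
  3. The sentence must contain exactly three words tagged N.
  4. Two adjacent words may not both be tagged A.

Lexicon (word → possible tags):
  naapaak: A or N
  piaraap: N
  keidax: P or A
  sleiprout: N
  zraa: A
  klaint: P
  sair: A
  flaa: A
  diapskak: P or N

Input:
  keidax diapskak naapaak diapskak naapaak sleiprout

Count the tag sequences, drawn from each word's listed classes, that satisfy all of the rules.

11

Candidates per position — 1:keidax {P,A}; 2:diapskak {P,N}; 3:naapaak {A,N}; 4:diapskak {P,N}; 5:naapaak {A,N}; 6:sleiprout {N}.
There are 32 candidate sequences in total.
Checking each against the rules leaves 11 sequences.
Count = 11.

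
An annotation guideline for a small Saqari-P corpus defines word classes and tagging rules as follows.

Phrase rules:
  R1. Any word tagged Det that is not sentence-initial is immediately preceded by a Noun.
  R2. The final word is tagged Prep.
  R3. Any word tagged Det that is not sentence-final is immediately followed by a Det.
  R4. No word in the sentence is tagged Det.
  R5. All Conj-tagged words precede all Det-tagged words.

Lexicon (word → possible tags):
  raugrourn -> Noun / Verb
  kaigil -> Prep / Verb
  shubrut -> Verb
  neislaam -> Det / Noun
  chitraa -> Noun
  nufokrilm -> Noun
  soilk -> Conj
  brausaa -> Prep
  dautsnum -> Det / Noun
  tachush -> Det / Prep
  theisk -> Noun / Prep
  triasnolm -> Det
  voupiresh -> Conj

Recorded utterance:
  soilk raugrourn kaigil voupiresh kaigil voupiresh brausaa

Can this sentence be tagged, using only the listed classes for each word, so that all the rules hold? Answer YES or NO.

YES

Candidates per position — 1:soilk {Conj}; 2:raugrourn {Noun,Verb}; 3:kaigil {Prep,Verb}; 4:voupiresh {Conj}; 5:kaigil {Prep,Verb}; 6:voupiresh {Conj}; 7:brausaa {Prep}.
One satisfying assignment: Conj Noun Prep Conj Prep Conj Prep.
Check: rule 1 ✓; rule 2 ✓; rule 3 ✓; rule 4 ✓; rule 5 ✓.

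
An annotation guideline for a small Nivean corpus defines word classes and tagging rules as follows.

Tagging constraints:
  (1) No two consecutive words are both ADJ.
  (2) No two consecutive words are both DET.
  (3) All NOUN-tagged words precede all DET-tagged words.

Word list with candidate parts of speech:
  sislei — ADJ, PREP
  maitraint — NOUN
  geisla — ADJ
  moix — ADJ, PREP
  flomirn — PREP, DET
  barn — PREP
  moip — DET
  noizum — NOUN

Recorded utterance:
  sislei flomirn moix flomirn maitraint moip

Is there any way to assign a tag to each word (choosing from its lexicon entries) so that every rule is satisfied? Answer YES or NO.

YES

Candidates per position — 1:sislei {ADJ,PREP}; 2:flomirn {PREP,DET}; 3:moix {ADJ,PREP}; 4:flomirn {PREP,DET}; 5:maitraint {NOUN}; 6:moip {DET}.
One satisfying assignment: PREP PREP PREP PREP NOUN DET.
Rule-by-rule: rule 1 ok; rule 2 ok; rule 3 ok.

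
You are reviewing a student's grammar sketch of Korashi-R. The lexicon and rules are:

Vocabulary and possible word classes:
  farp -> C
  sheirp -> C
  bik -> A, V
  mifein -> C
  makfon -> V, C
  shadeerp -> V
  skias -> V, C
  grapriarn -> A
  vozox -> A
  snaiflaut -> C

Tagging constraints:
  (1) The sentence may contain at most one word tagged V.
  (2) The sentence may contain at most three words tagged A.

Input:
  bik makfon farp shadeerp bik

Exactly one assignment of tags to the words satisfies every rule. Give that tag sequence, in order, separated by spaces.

Candidates per position — 1:bik {A,V}; 2:makfon {V,C}; 3:farp {C}; 4:shadeerp {V}; 5:bik {A,V}.
Word 1 cannot be V — rule 1 would then fail for every completion. It is A.
Word 2 cannot be V — rule 1 would then fail for every completion. It is C.
Word 5 cannot be V — rule 1 would then fail for every completion. It is A.
That leaves exactly one tagging: A C C V A.
Verifying each rule — rule 1 ok; rule 2 ok.

A C C V A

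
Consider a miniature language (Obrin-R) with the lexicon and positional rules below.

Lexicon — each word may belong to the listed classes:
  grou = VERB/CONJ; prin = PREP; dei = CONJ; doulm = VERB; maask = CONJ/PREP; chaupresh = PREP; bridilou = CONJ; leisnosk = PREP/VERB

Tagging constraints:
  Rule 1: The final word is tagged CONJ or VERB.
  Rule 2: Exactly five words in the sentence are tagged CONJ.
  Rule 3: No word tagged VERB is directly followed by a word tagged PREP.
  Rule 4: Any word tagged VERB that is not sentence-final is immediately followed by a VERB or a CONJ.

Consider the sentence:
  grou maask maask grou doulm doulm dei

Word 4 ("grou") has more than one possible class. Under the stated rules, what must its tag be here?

Candidates per position — 1:grou {VERB,CONJ}; 2:maask {CONJ,PREP}; 3:maask {CONJ,PREP}; 4:grou {VERB,CONJ}; 5:doulm {VERB}; 6:doulm {VERB}; 7:dei {CONJ}.
At position 1, choosing VERB makes rule 2 impossible to satisfy; hence CONJ.
At position 2, choosing PREP makes rule 2 impossible to satisfy; hence CONJ.
At position 3, choosing PREP makes rule 2 impossible to satisfy; hence CONJ.
At position 4, choosing VERB makes rule 2 impossible to satisfy; hence CONJ.
The only consistent sequence is: CONJ CONJ CONJ CONJ VERB VERB CONJ.
Checking: rule 1 ok; rule 2 ok; rule 3 ok; rule 4 ok.

CONJ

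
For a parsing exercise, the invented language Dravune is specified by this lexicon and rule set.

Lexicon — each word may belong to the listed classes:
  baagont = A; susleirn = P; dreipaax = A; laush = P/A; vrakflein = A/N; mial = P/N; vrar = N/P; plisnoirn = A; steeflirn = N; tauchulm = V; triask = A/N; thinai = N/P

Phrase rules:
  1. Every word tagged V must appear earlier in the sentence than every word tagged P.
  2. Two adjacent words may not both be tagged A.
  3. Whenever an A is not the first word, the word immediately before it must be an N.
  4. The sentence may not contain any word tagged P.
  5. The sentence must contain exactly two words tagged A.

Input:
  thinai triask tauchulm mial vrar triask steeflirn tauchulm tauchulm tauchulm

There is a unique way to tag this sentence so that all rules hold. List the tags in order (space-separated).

Candidates per position — 1:thinai {N,P}; 2:triask {A,N}; 3:tauchulm {V}; 4:mial {P,N}; 5:vrar {N,P}; 6:triask {A,N}; 7:steeflirn {N}; 8:tauchulm {V}; 9:tauchulm {V}; 10:tauchulm {V}.
If word 1 were P, no tagging could satisfy rule 1; so word 1 is N.
If word 2 were N, no tagging could satisfy rule 5; so word 2 is A.
If word 4 were P, no tagging could satisfy rule 1; so word 4 is N.
If word 5 were P, no tagging could satisfy rule 1; so word 5 is N.
If word 6 were N, no tagging could satisfy rule 5; so word 6 is A.
That leaves exactly one tagging: N A V N N A N V V V.
Check: rule 1 ok; rule 2 ok; rule 3 ok; rule 4 ok; rule 5 ok.

N A V N N A N V V V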